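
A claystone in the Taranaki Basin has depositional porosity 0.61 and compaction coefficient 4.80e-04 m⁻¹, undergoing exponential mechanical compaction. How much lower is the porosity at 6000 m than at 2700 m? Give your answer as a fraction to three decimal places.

Working in km (1 km = 1000 m; c in km⁻¹ = c in m⁻¹ × 1000):
φ(2.7) = 0.61·e^(−0.48×2.7) = 0.1669
φ(6) = 0.61·e^(−0.48×6) = 0.0342
Δφ = 0.1669 − 0.0342 = 0.1327

0.133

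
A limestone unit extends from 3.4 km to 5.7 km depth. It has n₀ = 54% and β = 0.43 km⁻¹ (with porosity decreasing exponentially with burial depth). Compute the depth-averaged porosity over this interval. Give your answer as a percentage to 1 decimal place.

⟨n⟩ = (1/(d₂−d₁)) ∫ n₀ e^(−βd) dd = n₀·(e^(−β·d₁) − e^(−β·d₂)) / (β·(d₂−d₁))
e^(−0.43×3.4) = 0.2318; e^(−0.43×5.7) = 0.0862
⟨n⟩ = 0.54 × (0.2318 − 0.0862) / (0.43 × 2.3) = 0.54 × 0.1472 = 0.0795

7.9%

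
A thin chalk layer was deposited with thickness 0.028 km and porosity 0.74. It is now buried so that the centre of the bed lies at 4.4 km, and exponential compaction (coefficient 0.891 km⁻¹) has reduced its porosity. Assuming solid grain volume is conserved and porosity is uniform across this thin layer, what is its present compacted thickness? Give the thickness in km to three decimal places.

0.007 km

Porosity at 4.4 km: n = 0.74·exp(−0.891×4.4) = 0.0147
Solid-volume conservation: h(1−n) = h₀(1−n₀) ⇒ h = h₀·(1−n₀)/(1−n)
h = 0.028 × (1 − 0.74)/(1 − 0.0147) = 0.028 × 0.2639 = 0.0074 km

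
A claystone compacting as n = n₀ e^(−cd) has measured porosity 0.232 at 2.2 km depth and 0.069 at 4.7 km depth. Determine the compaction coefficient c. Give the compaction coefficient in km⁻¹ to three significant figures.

0.485 km⁻¹

Athy: n(d) = n₀ e^(−cd) ⇒ n₁/n₂ = e^{c(d₂−d₁)} ⇒ c = ln(n₁/n₂)/(d₂−d₁)
c = ln(0.232/0.069) / (4.7 − 2.2) = ln(3.362) / 2.5 = 1.2126 / 2.5 = 0.4851 km⁻¹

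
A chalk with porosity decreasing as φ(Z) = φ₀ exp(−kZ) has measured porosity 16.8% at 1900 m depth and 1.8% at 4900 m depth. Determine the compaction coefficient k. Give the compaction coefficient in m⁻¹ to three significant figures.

0.000745 m⁻¹

Working in km (1 km = 1000 m; k in km⁻¹ = k in m⁻¹ × 1000):
Athy: φ(Z) = φ₀ e^(−kZ) ⇒ φ₁/φ₂ = e^{k(Z₂−Z₁)} ⇒ k = ln(φ₁/φ₂)/(Z₂−Z₁)
k = ln(0.168/0.018) / (4.9 − 1.9) = ln(9.333) / 3 = 2.2336 / 3 = 0.7445 km⁻¹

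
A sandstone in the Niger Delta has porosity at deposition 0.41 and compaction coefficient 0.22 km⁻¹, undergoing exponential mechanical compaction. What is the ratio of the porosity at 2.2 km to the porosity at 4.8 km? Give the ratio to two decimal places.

phi(Z₁)/phi(Z₂) = e^(−β·Z₁)/e^(−β·Z₂) = e^{β(Z₂−Z₁)}
= exp(0.22 × 2.6) = exp(0.572) = 1.7718

1.77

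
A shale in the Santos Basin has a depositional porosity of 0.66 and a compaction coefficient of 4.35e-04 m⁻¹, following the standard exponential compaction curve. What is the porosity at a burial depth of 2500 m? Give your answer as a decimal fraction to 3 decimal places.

Working in km (1 km = 1000 m; β in km⁻¹ = β in m⁻¹ × 1000):
φ = φ₀·exp(−β·d) = 0.66 × exp(−0.435 × 2.5) = 0.66 × exp(−1.087)
  = 0.66 × 0.3371 = 0.2225

0.222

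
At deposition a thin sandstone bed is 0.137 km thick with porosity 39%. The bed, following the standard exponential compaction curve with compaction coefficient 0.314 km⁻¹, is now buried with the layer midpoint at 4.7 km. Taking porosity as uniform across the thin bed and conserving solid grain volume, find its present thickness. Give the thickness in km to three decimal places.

Porosity at 4.7 km: phi = 0.39·exp(−0.314×4.7) = 0.0892
Solid-volume conservation: h(1−phi) = h₀(1−phi₀) ⇒ h = h₀·(1−phi₀)/(1−phi)
h = 0.137 × (1 − 0.39)/(1 − 0.0892) = 0.137 × 0.6697 = 0.0917 km

0.092 km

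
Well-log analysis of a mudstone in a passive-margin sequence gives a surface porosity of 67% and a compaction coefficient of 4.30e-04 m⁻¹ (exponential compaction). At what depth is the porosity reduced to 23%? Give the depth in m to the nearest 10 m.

2490 m

Working in km (1 km = 1000 m; β in km⁻¹ = β in m⁻¹ × 1000):
Invert Athy's law: d = ln(phi₀/phi) / β
d = ln(0.67/0.23) / 0.43 = ln(2.913) / 0.43 = 1.0692 / 0.43 = 2.487 km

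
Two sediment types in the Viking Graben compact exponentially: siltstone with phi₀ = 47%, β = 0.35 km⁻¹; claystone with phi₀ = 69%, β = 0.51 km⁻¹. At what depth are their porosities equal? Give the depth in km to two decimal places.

2.40 km

Set phi₀ₐ e^(−βₐd) = phi₀ᵦ e^(−βᵦd) ⇒ ln(phi₀ₐ/phi₀ᵦ) = (βₐ − βᵦ)·d
d = ln(0.47/0.69) / (0.35 − 0.51) = -0.3840 / -0.16 = 2.400 km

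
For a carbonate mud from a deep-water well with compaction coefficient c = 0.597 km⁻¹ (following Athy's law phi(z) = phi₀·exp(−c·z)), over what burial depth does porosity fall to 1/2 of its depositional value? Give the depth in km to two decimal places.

1.16 km

phi/phi₀ = 1/2 ⇒ exp(−c·z) = 1/2 ⇒ z = ln(2) / c
z = 0.6931 / 0.597 = 1.161 km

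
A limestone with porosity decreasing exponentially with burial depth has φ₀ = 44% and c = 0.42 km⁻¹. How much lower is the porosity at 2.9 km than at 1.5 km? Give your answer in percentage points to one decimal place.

φ(1.5) = 0.44·e^(−0.42×1.5) = 0.2343
φ(2.9) = 0.44·e^(−0.42×2.9) = 0.1302
Δφ = 0.2343 − 0.1302 = 0.1042

10.4 percentage points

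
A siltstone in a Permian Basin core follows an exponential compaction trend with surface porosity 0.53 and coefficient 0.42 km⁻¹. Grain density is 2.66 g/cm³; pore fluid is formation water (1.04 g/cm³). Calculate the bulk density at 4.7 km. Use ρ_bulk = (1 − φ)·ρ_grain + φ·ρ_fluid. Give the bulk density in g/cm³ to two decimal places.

Porosity at depth: φ = 0.53·exp(−0.42×4.7) = 0.53×0.1389 = 0.0736
Bulk density: ρ_b = (1−φ)ρ_g + φ·ρ_f = 0.9264×2.66 + 0.0736×1.04
       = 2.464 + 0.077 = 2.541 g/cm³

2.54 g/cm³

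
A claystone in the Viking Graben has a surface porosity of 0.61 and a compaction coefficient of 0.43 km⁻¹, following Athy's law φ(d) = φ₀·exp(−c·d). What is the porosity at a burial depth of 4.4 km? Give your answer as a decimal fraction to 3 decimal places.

0.092

φ = φ₀·exp(−c·d) = 0.61 × exp(−0.43 × 4.4) = 0.61 × exp(−1.892)
  = 0.61 × 0.1508 = 0.0920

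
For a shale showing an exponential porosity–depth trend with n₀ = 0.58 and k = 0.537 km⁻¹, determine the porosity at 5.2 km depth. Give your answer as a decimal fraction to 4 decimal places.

n = n₀·exp(−k·d) = 0.58 × exp(−0.537 × 5.2) = 0.58 × exp(−2.792)
  = 0.58 × 0.0613 = 0.0355

0.0355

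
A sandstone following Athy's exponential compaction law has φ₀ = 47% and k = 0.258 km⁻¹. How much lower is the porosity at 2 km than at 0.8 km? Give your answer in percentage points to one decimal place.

φ(0.8) = 0.47·e^(−0.258×0.8) = 0.3823
φ(2) = 0.47·e^(−0.258×2) = 0.2805
Δφ = 0.3823 − 0.2805 = 0.1018

10.2 percentage points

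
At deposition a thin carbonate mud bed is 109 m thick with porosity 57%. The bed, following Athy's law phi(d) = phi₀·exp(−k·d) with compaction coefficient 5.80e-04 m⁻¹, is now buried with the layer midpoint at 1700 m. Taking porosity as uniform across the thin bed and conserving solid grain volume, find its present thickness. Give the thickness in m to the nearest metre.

Working in km (1 km = 1000 m; k in km⁻¹ = k in m⁻¹ × 1000):
Porosity at 1.7 km: phi = 0.57·exp(−0.58×1.7) = 0.2126
Solid-volume conservation: h(1−phi) = h₀(1−phi₀) ⇒ h = h₀·(1−phi₀)/(1−phi)
h = 0.109 × (1 − 0.57)/(1 − 0.2126) = 0.109 × 0.5461 = 0.0595 km

60 m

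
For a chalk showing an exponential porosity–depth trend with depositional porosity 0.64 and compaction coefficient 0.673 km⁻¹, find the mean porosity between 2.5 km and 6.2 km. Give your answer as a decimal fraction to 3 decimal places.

⟨phi⟩ = (1/(Z₂−Z₁)) ∫ phi₀ e^(−kZ) dZ = phi₀·(e^(−k·Z₁) − e^(−k·Z₂)) / (k·(Z₂−Z₁))
e^(−0.673×2.5) = 0.1859; e^(−0.673×6.2) = 0.0154
⟨phi⟩ = 0.64 × (0.1859 − 0.0154) / (0.673 × 3.7) = 0.64 × 0.0685 = 0.0438

0.044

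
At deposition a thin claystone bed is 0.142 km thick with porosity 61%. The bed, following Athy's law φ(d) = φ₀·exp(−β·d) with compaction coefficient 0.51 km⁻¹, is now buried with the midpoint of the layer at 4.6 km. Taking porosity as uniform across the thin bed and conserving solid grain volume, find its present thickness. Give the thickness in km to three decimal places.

Porosity at 4.6 km: φ = 0.61·exp(−0.51×4.6) = 0.0584
Solid-volume conservation: h(1−φ) = h₀(1−φ₀) ⇒ h = h₀·(1−φ₀)/(1−φ)
h = 0.142 × (1 − 0.61)/(1 − 0.0584) = 0.142 × 0.4142 = 0.0588 km

0.059 km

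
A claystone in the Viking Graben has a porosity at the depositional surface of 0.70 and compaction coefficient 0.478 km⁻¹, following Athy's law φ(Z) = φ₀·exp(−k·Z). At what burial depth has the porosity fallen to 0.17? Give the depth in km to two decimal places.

2.96 km

Invert Athy's law: Z = ln(φ₀/φ) / k
Z = ln(0.7/0.17) / 0.478 = ln(4.118) / 0.478 = 1.4153 / 0.478 = 2.961 km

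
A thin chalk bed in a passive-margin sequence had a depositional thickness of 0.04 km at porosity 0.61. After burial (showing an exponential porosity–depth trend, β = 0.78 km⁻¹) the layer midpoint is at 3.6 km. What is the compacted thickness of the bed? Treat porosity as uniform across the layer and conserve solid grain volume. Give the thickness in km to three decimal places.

0.016 km

Porosity at 3.6 km: phi = 0.61·exp(−0.78×3.6) = 0.0368
Solid-volume conservation: h(1−phi) = h₀(1−phi₀) ⇒ h = h₀·(1−phi₀)/(1−phi)
h = 0.04 × (1 − 0.61)/(1 − 0.0368) = 0.04 × 0.4049 = 0.0162 km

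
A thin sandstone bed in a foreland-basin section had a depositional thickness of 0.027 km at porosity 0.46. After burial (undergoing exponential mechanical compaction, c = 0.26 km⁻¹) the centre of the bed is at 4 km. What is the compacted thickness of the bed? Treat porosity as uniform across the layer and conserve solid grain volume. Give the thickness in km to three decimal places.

Porosity at 4 km: φ = 0.46·exp(−0.26×4) = 0.1626
Solid-volume conservation: h(1−φ) = h₀(1−φ₀) ⇒ h = h₀·(1−φ₀)/(1−φ)
h = 0.027 × (1 − 0.46)/(1 − 0.1626) = 0.027 × 0.6448 = 0.0174 km

0.017 km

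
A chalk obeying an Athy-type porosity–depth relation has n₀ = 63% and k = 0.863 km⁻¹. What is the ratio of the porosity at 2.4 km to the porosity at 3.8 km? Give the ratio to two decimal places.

n(Z₁)/n(Z₂) = e^(−k·Z₁)/e^(−k·Z₂) = e^{k(Z₂−Z₁)}
= exp(0.863 × 1.4) = exp(1.208) = 3.3475

3.35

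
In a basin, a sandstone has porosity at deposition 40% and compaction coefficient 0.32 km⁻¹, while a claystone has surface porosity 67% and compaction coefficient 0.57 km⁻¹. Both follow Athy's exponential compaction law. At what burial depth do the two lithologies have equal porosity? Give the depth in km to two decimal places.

Set n₀ₐ e^(−βₐd) = n₀ᵦ e^(−βᵦd) ⇒ ln(n₀ₐ/n₀ᵦ) = (βₐ − βᵦ)·d
d = ln(0.4/0.67) / (0.32 − 0.57) = -0.5158 / -0.25 = 2.063 km

2.06 km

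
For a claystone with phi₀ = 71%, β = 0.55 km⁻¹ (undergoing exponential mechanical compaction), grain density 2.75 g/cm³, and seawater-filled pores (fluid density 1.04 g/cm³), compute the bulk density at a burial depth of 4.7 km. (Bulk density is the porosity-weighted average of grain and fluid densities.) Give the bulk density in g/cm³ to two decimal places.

Porosity at depth: phi = 0.71·exp(−0.55×4.7) = 0.71×0.0754 = 0.0535
Bulk density: ρ_b = (1−phi)ρ_g + phi·ρ_f = 0.9465×2.75 + 0.0535×1.04
       = 2.603 + 0.056 = 2.658 g/cm³

2.66 g/cm³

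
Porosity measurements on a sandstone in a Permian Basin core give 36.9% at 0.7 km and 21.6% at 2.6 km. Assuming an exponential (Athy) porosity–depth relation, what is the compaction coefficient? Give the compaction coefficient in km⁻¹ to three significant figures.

0.282 km⁻¹

Athy: phi(z) = phi₀ e^(−cz) ⇒ phi₁/phi₂ = e^{c(z₂−z₁)} ⇒ c = ln(phi₁/phi₂)/(z₂−z₁)
c = ln(0.369/0.216) / (2.6 − 0.7) = ln(1.708) / 1.9 = 0.5355 / 1.9 = 0.2819 km⁻¹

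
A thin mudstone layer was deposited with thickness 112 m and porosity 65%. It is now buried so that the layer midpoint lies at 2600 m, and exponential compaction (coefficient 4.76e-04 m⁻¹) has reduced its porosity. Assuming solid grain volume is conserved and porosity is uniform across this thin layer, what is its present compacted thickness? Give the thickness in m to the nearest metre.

48 m

Working in km (1 km = 1000 m; k in km⁻¹ = k in m⁻¹ × 1000):
Porosity at 2.6 km: n = 0.65·exp(−0.476×2.6) = 0.1886
Solid-volume conservation: h(1−n) = h₀(1−n₀) ⇒ h = h₀·(1−n₀)/(1−n)
h = 0.112 × (1 − 0.65)/(1 − 0.1886) = 0.112 × 0.4313 = 0.0483 km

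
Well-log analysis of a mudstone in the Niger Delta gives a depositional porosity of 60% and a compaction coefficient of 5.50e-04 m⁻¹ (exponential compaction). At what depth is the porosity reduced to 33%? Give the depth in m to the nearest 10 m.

Working in km (1 km = 1000 m; k in km⁻¹ = k in m⁻¹ × 1000):
Invert Athy's law: z = ln(φ₀/φ) / k
z = ln(0.6/0.33) / 0.55 = ln(1.818) / 0.55 = 0.5978 / 0.55 = 1.087 km

1090 m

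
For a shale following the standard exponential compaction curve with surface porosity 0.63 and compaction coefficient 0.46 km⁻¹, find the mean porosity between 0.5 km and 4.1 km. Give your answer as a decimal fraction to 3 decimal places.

⟨φ⟩ = (1/(z₂−z₁)) ∫ φ₀ e^(−βz) dz = φ₀·(e^(−β·z₁) − e^(−β·z₂)) / (β·(z₂−z₁))
e^(−0.46×0.5) = 0.7945; e^(−0.46×4.1) = 0.1517
⟨φ⟩ = 0.63 × (0.7945 − 0.1517) / (0.46 × 3.6) = 0.63 × 0.3882 = 0.2446

0.245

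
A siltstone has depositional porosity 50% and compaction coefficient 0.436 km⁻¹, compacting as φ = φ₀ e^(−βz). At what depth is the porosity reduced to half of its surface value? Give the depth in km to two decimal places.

1.59 km

φ/φ₀ = 1/2 ⇒ exp(−β·z) = 1/2 ⇒ z = ln(2) / β
z = 0.6931 / 0.436 = 1.590 km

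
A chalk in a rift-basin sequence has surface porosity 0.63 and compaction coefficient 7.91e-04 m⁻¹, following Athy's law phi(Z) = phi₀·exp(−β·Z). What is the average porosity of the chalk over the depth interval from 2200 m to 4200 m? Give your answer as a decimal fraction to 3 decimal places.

0.056

Working in km (1 km = 1000 m; β in km⁻¹ = β in m⁻¹ × 1000):
⟨phi⟩ = (1/(Z₂−Z₁)) ∫ phi₀ e^(−βZ) dZ = phi₀·(e^(−β·Z₁) − e^(−β·Z₂)) / (β·(Z₂−Z₁))
e^(−0.791×2.2) = 0.1755; e^(−0.791×4.2) = 0.0361
⟨phi⟩ = 0.63 × (0.1755 − 0.0361) / (0.791 × 2) = 0.63 × 0.0881 = 0.0555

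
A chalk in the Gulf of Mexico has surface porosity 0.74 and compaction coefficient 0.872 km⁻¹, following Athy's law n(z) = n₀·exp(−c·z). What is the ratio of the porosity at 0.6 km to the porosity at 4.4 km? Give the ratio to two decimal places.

27.48

n(z₁)/n(z₂) = e^(−c·z₁)/e^(−c·z₂) = e^{c(z₂−z₁)}
= exp(0.872 × 3.8) = exp(3.314) = 27.4839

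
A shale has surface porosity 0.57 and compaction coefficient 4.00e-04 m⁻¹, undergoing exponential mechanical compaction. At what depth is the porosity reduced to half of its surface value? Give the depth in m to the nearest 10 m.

1730 m

Working in km (1 km = 1000 m; k in km⁻¹ = k in m⁻¹ × 1000):
phi/phi₀ = 1/2 ⇒ exp(−k·d) = 1/2 ⇒ d = ln(2) / k
d = 0.6931 / 0.4 = 1.733 km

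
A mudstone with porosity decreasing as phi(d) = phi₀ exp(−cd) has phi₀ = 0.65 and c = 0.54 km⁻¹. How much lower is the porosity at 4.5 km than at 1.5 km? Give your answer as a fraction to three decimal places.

phi(1.5) = 0.65·e^(−0.54×1.5) = 0.2892
phi(4.5) = 0.65·e^(−0.54×4.5) = 0.0572
Δphi = 0.2892 − 0.0572 = 0.2319

0.232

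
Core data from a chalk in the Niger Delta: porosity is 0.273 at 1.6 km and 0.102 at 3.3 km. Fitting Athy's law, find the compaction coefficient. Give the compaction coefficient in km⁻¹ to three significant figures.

0.579 km⁻¹

Athy: φ(d) = φ₀ e^(−βd) ⇒ φ₁/φ₂ = e^{β(d₂−d₁)} ⇒ β = ln(φ₁/φ₂)/(d₂−d₁)
β = ln(0.273/0.102) / (3.3 − 1.6) = ln(2.676) / 1.7 = 0.9845 / 1.7 = 0.5791 km⁻¹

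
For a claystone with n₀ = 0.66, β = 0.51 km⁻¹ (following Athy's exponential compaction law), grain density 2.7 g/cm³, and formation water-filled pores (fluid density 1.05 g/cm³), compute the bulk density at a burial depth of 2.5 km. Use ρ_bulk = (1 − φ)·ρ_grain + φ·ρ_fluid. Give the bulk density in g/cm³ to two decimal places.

Porosity at depth: n = 0.66·exp(−0.51×2.5) = 0.66×0.2794 = 0.1844
Bulk density: ρ_b = (1−n)ρ_g + n·ρ_f = 0.8156×2.7 + 0.1844×1.05
       = 2.202 + 0.194 = 2.396 g/cm³

2.40 g/cm³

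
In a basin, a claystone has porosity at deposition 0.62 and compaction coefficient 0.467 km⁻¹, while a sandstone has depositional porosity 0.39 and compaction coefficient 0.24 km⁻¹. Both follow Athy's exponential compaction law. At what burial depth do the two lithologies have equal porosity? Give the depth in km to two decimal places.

2.04 km

Set φ₀ₐ e^(−cₐd) = φ₀ᵦ e^(−cᵦd) ⇒ ln(φ₀ₐ/φ₀ᵦ) = (cₐ − cᵦ)·d
d = ln(0.62/0.39) / (0.467 − 0.24) = 0.4636 / 0.227 = 2.042 km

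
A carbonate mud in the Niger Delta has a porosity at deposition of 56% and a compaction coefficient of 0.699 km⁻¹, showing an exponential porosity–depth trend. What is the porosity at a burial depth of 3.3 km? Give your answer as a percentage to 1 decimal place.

φ = φ₀·exp(−β·d) = 0.56 × exp(−0.699 × 3.3) = 0.56 × exp(−2.307)
  = 0.56 × 0.0996 = 0.0558

5.6%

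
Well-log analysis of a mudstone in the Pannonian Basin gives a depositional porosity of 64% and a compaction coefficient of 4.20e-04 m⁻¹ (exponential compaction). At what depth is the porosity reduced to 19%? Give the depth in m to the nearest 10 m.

Working in km (1 km = 1000 m; c in km⁻¹ = c in m⁻¹ × 1000):
Invert Athy's law: Z = ln(φ₀/φ) / c
Z = ln(0.64/0.19) / 0.42 = ln(3.368) / 0.42 = 1.2144 / 0.42 = 2.892 km

2890 m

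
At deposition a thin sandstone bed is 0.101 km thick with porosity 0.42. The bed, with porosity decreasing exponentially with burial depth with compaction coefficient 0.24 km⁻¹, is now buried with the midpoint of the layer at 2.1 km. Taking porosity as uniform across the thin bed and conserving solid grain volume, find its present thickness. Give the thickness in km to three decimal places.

Porosity at 2.1 km: φ = 0.42·exp(−0.24×2.1) = 0.2537
Solid-volume conservation: h(1−φ) = h₀(1−φ₀) ⇒ h = h₀·(1−φ₀)/(1−φ)
h = 0.101 × (1 − 0.42)/(1 − 0.2537) = 0.101 × 0.7772 = 0.0785 km

0.078 km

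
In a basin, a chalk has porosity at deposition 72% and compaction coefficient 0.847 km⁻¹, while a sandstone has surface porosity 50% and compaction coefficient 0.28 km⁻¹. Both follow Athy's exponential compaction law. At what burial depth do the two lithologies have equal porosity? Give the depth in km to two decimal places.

Set φ₀ₐ e^(−kₐZ) = φ₀ᵦ e^(−kᵦZ) ⇒ ln(φ₀ₐ/φ₀ᵦ) = (kₐ − kᵦ)·Z
Z = ln(0.72/0.5) / (0.847 − 0.28) = 0.3646 / 0.567 = 0.643 km

0.64 km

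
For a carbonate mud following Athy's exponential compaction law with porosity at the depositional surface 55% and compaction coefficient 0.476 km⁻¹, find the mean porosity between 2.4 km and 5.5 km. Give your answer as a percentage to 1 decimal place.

9.2%

⟨phi⟩ = (1/(z₂−z₁)) ∫ phi₀ e^(−kz) dz = phi₀·(e^(−k·z₁) − e^(−k·z₂)) / (k·(z₂−z₁))
e^(−0.476×2.4) = 0.3191; e^(−0.476×5.5) = 0.0729
⟨phi⟩ = 0.55 × (0.3191 − 0.0729) / (0.476 × 3.1) = 0.55 × 0.1668 = 0.0917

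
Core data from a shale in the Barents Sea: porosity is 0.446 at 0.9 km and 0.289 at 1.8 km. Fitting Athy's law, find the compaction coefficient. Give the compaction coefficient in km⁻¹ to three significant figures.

Athy: n(Z) = n₀ e^(−cZ) ⇒ n₁/n₂ = e^{c(Z₂−Z₁)} ⇒ c = ln(n₁/n₂)/(Z₂−Z₁)
c = ln(0.446/0.289) / (1.8 − 0.9) = ln(1.543) / 0.9 = 0.4339 / 0.9 = 0.4821 km⁻¹

0.482 km⁻¹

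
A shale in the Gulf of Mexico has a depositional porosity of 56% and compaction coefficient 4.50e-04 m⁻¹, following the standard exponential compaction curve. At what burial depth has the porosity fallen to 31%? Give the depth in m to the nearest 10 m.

Working in km (1 km = 1000 m; k in km⁻¹ = k in m⁻¹ × 1000):
Invert Athy's law: Z = ln(phi₀/phi) / k
Z = ln(0.56/0.31) / 0.45 = ln(1.806) / 0.45 = 0.5914 / 0.45 = 1.314 km

1310 m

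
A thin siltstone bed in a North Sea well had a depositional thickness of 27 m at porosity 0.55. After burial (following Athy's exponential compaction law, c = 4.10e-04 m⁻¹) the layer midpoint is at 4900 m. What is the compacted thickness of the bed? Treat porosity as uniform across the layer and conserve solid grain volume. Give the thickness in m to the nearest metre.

Working in km (1 km = 1000 m; c in km⁻¹ = c in m⁻¹ × 1000):
Porosity at 4.9 km: n = 0.55·exp(−0.41×4.9) = 0.0738
Solid-volume conservation: h(1−n) = h₀(1−n₀) ⇒ h = h₀·(1−n₀)/(1−n)
h = 0.027 × (1 − 0.55)/(1 − 0.0738) = 0.027 × 0.4858 = 0.0131 km

13 m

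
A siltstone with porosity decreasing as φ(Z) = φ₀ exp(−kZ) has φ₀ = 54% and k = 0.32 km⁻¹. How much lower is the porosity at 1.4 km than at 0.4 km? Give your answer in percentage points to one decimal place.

13.0 percentage points

φ(0.4) = 0.54·e^(−0.32×0.4) = 0.4751
φ(1.4) = 0.54·e^(−0.32×1.4) = 0.3450
Δφ = 0.4751 − 0.3450 = 0.1301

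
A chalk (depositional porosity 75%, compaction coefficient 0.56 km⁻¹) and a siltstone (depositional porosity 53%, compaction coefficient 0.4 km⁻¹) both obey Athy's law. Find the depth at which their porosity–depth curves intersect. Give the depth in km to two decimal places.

Set phi₀ₐ e^(−cₐz) = phi₀ᵦ e^(−cᵦz) ⇒ ln(phi₀ₐ/phi₀ᵦ) = (cₐ − cᵦ)·z
z = ln(0.75/0.53) / (0.56 − 0.4) = 0.3472 / 0.16 = 2.170 km

2.17 km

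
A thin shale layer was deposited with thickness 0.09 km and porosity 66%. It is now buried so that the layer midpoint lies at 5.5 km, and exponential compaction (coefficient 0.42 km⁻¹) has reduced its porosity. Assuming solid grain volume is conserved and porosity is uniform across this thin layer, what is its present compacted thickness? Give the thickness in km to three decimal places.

0.033 km

Porosity at 5.5 km: phi = 0.66·exp(−0.42×5.5) = 0.0655
Solid-volume conservation: h(1−phi) = h₀(1−phi₀) ⇒ h = h₀·(1−phi₀)/(1−phi)
h = 0.09 × (1 − 0.66)/(1 − 0.0655) = 0.09 × 0.3638 = 0.0327 km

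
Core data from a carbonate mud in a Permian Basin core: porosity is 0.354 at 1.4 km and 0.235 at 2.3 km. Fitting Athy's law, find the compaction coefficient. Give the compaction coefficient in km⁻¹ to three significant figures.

0.455 km⁻¹

Athy: φ(z) = φ₀ e^(−βz) ⇒ φ₁/φ₂ = e^{β(z₂−z₁)} ⇒ β = ln(φ₁/φ₂)/(z₂−z₁)
β = ln(0.354/0.235) / (2.3 − 1.4) = ln(1.506) / 0.9 = 0.4097 / 0.9 = 0.4552 km⁻¹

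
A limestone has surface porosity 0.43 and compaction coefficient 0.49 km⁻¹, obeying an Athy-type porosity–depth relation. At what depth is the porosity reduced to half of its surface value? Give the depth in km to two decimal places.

φ/φ₀ = 1/2 ⇒ exp(−β·Z) = 1/2 ⇒ Z = ln(2) / β
Z = 0.6931 / 0.49 = 1.415 km

1.41 km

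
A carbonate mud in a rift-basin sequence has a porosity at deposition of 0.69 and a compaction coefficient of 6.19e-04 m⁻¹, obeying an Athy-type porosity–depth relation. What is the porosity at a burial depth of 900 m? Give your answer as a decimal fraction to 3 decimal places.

0.395

Working in km (1 km = 1000 m; k in km⁻¹ = k in m⁻¹ × 1000):
phi = phi₀·exp(−k·z) = 0.69 × exp(−0.619 × 0.9) = 0.69 × exp(−0.5571)
  = 0.69 × 0.5729 = 0.3953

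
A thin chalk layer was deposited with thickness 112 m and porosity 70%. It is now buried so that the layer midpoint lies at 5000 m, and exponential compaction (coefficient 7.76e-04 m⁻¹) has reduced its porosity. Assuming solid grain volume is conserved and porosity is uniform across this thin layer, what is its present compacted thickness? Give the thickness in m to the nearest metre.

34 m

Working in km (1 km = 1000 m; c in km⁻¹ = c in m⁻¹ × 1000):
Porosity at 5 km: n = 0.7·exp(−0.776×5) = 0.0145
Solid-volume conservation: h(1−n) = h₀(1−n₀) ⇒ h = h₀·(1−n₀)/(1−n)
h = 0.112 × (1 − 0.7)/(1 − 0.0145) = 0.112 × 0.3044 = 0.0341 km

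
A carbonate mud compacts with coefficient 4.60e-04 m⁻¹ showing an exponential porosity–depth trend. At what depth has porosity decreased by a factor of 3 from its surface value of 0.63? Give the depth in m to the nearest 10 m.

2390 m

Working in km (1 km = 1000 m; k in km⁻¹ = k in m⁻¹ × 1000):
phi/phi₀ = 1/3 ⇒ exp(−k·Z) = 1/3 ⇒ Z = ln(3) / k
Z = 1.0986 / 0.46 = 2.388 km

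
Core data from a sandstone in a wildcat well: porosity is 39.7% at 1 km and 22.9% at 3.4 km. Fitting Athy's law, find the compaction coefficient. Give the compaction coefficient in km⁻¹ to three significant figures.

Athy: phi(d) = phi₀ e^(−βd) ⇒ phi₁/phi₂ = e^{β(d₂−d₁)} ⇒ β = ln(phi₁/phi₂)/(d₂−d₁)
β = ln(0.397/0.229) / (3.4 − 1) = ln(1.734) / 2.4 = 0.5502 / 2.4 = 0.2293 km⁻¹

0.229 km⁻¹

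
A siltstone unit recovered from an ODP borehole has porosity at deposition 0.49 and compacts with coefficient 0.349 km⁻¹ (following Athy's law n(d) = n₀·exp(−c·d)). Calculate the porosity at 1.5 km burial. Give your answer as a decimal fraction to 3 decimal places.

n = n₀·exp(−c·d) = 0.49 × exp(−0.349 × 1.5) = 0.49 × exp(−0.5235)
  = 0.49 × 0.5924 = 0.2903

0.290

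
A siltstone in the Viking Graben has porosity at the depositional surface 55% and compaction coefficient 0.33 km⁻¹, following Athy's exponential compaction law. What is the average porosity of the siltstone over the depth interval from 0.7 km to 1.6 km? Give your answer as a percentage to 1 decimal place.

37.8%

⟨n⟩ = (1/(d₂−d₁)) ∫ n₀ e^(−βd) dd = n₀·(e^(−β·d₁) − e^(−β·d₂)) / (β·(d₂−d₁))
e^(−0.33×0.7) = 0.7937; e^(−0.33×1.6) = 0.5898
⟨n⟩ = 0.55 × (0.7937 − 0.5898) / (0.33 × 0.9) = 0.55 × 0.6867 = 0.3777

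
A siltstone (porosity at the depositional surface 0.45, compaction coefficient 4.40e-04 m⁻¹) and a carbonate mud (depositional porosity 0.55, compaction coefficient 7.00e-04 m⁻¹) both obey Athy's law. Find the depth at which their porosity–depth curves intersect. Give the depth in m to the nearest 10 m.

Working in km (1 km = 1000 m; k in km⁻¹ = k in m⁻¹ × 1000):
Set φ₀ₐ e^(−kₐz) = φ₀ᵦ e^(−kᵦz) ⇒ ln(φ₀ₐ/φ₀ᵦ) = (kₐ − kᵦ)·z
z = ln(0.45/0.55) / (0.44 − 0.7) = -0.2007 / -0.26 = 0.772 km

770 m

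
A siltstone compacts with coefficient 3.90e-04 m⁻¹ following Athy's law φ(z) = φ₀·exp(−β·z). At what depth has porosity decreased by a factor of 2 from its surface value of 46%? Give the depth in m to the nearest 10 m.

1780 m

Working in km (1 km = 1000 m; β in km⁻¹ = β in m⁻¹ × 1000):
φ/φ₀ = 1/2 ⇒ exp(−β·z) = 1/2 ⇒ z = ln(2) / β
z = 0.6931 / 0.39 = 1.777 km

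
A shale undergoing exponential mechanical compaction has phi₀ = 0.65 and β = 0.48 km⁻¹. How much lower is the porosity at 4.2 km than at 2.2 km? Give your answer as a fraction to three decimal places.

0.140

phi(2.2) = 0.65·e^(−0.48×2.2) = 0.2261
phi(4.2) = 0.65·e^(−0.48×4.2) = 0.0866
Δphi = 0.2261 − 0.0866 = 0.1395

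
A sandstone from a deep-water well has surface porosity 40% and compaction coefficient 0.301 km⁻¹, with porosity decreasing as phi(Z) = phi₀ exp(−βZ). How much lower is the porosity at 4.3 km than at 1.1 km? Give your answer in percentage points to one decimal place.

17.8 percentage points

phi(1.1) = 0.4·e^(−0.301×1.1) = 0.2873
phi(4.3) = 0.4·e^(−0.301×4.3) = 0.1096
Δphi = 0.2873 − 0.1096 = 0.1776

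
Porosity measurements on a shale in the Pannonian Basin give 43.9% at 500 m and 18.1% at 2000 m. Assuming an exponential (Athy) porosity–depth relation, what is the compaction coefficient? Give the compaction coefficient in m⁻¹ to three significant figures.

0.000591 m⁻¹

Working in km (1 km = 1000 m; c in km⁻¹ = c in m⁻¹ × 1000):
Athy: φ(d) = φ₀ e^(−cd) ⇒ φ₁/φ₂ = e^{c(d₂−d₁)} ⇒ c = ln(φ₁/φ₂)/(d₂−d₁)
c = ln(0.439/0.181) / (2 − 0.5) = ln(2.425) / 1.5 = 0.8860 / 1.5 = 0.5907 km⁻¹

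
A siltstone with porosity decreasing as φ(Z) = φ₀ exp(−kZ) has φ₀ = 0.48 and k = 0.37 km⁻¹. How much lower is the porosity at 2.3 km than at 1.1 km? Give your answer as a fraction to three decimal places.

φ(1.1) = 0.48·e^(−0.37×1.1) = 0.3195
φ(2.3) = 0.48·e^(−0.37×2.3) = 0.2050
Δφ = 0.3195 − 0.2050 = 0.1146

0.115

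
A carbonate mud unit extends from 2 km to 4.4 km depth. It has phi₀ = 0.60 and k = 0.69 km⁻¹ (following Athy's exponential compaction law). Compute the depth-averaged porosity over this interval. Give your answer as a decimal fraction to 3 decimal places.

⟨phi⟩ = (1/(z₂−z₁)) ∫ phi₀ e^(−kz) dz = phi₀·(e^(−k·z₁) − e^(−k·z₂)) / (k·(z₂−z₁))
e^(−0.69×2) = 0.2516; e^(−0.69×4.4) = 0.0480
⟨phi⟩ = 0.6 × (0.2516 − 0.0480) / (0.69 × 2.4) = 0.6 × 0.1229 = 0.0738

0.074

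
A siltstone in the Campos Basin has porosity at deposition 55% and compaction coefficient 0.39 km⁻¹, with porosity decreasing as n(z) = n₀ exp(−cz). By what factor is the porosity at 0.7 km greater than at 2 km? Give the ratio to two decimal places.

n(z₁)/n(z₂) = e^(−c·z₁)/e^(−c·z₂) = e^{c(z₂−z₁)}
= exp(0.39 × 1.3) = exp(0.507) = 1.6603

1.66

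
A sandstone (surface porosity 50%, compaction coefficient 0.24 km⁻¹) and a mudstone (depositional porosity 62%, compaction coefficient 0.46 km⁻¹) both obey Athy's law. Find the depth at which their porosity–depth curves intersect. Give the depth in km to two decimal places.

Set φ₀ₐ e^(−cₐZ) = φ₀ᵦ e^(−cᵦZ) ⇒ ln(φ₀ₐ/φ₀ᵦ) = (cₐ − cᵦ)·Z
Z = ln(0.5/0.62) / (0.24 − 0.46) = -0.2151 / -0.22 = 0.978 km

0.98 km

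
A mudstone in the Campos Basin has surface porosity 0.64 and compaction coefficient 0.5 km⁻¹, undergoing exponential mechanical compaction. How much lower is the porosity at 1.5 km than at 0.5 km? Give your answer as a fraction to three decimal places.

0.196

φ(0.5) = 0.64·e^(−0.5×0.5) = 0.4984
φ(1.5) = 0.64·e^(−0.5×1.5) = 0.3023
Δφ = 0.4984 − 0.3023 = 0.1961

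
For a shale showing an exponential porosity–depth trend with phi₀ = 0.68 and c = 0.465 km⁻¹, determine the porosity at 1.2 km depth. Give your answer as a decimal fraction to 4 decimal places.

0.3892

phi = phi₀·exp(−c·z) = 0.68 × exp(−0.465 × 1.2) = 0.68 × exp(−0.558)
  = 0.68 × 0.5724 = 0.3892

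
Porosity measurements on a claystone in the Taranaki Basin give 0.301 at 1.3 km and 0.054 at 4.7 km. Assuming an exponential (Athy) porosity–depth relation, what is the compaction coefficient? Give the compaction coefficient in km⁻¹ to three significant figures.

Athy: φ(z) = φ₀ e^(−cz) ⇒ φ₁/φ₂ = e^{c(z₂−z₁)} ⇒ c = ln(φ₁/φ₂)/(z₂−z₁)
c = ln(0.301/0.054) / (4.7 − 1.3) = ln(5.574) / 3.4 = 1.7181 / 3.4 = 0.5053 km⁻¹

0.505 km⁻¹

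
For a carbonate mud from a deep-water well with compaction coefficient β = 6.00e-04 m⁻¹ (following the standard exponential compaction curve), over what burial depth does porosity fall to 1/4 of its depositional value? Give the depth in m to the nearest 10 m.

2310 m

Working in km (1 km = 1000 m; β in km⁻¹ = β in m⁻¹ × 1000):
phi/phi₀ = 1/4 ⇒ exp(−β·z) = 1/4 ⇒ z = ln(4) / β
z = 1.3863 / 0.6 = 2.310 km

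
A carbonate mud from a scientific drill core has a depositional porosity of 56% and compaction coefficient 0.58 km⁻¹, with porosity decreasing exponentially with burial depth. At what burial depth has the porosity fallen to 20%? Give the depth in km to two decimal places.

Invert Athy's law: z = ln(n₀/n) / c
z = ln(0.56/0.2) / 0.58 = ln(2.8) / 0.58 = 1.0296 / 0.58 = 1.775 km

1.78 km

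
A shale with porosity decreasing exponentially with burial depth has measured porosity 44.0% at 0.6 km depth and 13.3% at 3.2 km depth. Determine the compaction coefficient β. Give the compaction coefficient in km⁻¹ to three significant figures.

Athy: n(d) = n₀ e^(−βd) ⇒ n₁/n₂ = e^{β(d₂−d₁)} ⇒ β = ln(n₁/n₂)/(d₂−d₁)
β = ln(0.44/0.133) / (3.2 − 0.6) = ln(3.308) / 2.6 = 1.1964 / 2.6 = 0.4602 km⁻¹

0.460 km⁻¹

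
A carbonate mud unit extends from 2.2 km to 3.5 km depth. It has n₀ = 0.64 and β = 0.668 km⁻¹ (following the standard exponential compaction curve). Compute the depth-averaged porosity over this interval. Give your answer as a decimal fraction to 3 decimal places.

⟨n⟩ = (1/(z₂−z₁)) ∫ n₀ e^(−βz) dz = n₀·(e^(−β·z₁) − e^(−β·z₂)) / (β·(z₂−z₁))
e^(−0.668×2.2) = 0.2300; e^(−0.668×3.5) = 0.0965
⟨n⟩ = 0.64 × (0.2300 − 0.0965) / (0.668 × 1.3) = 0.64 × 0.1537 = 0.0984

0.098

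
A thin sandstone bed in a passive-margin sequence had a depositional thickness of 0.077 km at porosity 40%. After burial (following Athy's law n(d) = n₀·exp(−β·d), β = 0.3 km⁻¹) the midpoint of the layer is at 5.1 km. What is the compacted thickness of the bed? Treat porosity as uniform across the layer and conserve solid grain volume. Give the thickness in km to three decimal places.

Porosity at 5.1 km: n = 0.4·exp(−0.3×5.1) = 0.0866
Solid-volume conservation: h(1−n) = h₀(1−n₀) ⇒ h = h₀·(1−n₀)/(1−n)
h = 0.077 × (1 − 0.4)/(1 − 0.0866) = 0.077 × 0.6569 = 0.0506 km

0.051 km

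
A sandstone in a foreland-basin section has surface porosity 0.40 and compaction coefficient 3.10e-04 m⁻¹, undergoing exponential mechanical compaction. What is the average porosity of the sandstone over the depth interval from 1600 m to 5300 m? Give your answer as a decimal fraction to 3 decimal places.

0.145

Working in km (1 km = 1000 m; β in km⁻¹ = β in m⁻¹ × 1000):
⟨φ⟩ = (1/(z₂−z₁)) ∫ φ₀ e^(−βz) dz = φ₀·(e^(−β·z₁) − e^(−β·z₂)) / (β·(z₂−z₁))
e^(−0.31×1.6) = 0.6090; e^(−0.31×5.3) = 0.1934
⟨φ⟩ = 0.4 × (0.6090 − 0.1934) / (0.31 × 3.7) = 0.4 × 0.3623 = 0.1449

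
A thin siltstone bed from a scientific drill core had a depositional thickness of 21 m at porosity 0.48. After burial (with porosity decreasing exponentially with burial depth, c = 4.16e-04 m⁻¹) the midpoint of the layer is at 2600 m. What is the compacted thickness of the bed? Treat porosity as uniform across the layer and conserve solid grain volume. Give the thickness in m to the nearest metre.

Working in km (1 km = 1000 m; c in km⁻¹ = c in m⁻¹ × 1000):
Porosity at 2.6 km: phi = 0.48·exp(−0.416×2.6) = 0.1627
Solid-volume conservation: h(1−phi) = h₀(1−phi₀) ⇒ h = h₀·(1−phi₀)/(1−phi)
h = 0.021 × (1 − 0.48)/(1 − 0.1627) = 0.021 × 0.6211 = 0.0130 km

13 m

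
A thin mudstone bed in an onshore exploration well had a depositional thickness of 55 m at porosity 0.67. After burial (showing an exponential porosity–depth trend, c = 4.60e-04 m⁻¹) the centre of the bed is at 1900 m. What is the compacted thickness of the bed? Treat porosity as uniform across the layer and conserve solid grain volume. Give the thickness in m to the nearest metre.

Working in km (1 km = 1000 m; c in km⁻¹ = c in m⁻¹ × 1000):
Porosity at 1.9 km: phi = 0.67·exp(−0.46×1.9) = 0.2796
Solid-volume conservation: h(1−phi) = h₀(1−phi₀) ⇒ h = h₀·(1−phi₀)/(1−phi)
h = 0.055 × (1 − 0.67)/(1 − 0.2796) = 0.055 × 0.4581 = 0.0252 km

25 m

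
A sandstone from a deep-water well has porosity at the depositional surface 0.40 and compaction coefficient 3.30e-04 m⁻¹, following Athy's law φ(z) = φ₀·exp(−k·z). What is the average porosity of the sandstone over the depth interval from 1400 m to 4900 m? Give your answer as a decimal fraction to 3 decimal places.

0.149

Working in km (1 km = 1000 m; k in km⁻¹ = k in m⁻¹ × 1000):
⟨φ⟩ = (1/(z₂−z₁)) ∫ φ₀ e^(−kz) dz = φ₀·(e^(−k·z₁) − e^(−k·z₂)) / (k·(z₂−z₁))
e^(−0.33×1.4) = 0.6300; e^(−0.33×4.9) = 0.1985
⟨φ⟩ = 0.4 × (0.6300 − 0.1985) / (0.33 × 3.5) = 0.4 × 0.3736 = 0.1494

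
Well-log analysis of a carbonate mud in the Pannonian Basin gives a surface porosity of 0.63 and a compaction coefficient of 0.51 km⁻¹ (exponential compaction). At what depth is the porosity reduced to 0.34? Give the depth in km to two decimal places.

Invert Athy's law: Z = ln(n₀/n) / β
Z = ln(0.63/0.34) / 0.51 = ln(1.853) / 0.51 = 0.6168 / 0.51 = 1.209 km

1.21 km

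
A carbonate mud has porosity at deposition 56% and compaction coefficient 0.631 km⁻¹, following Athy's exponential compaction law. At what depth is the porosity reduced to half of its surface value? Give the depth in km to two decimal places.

φ/φ₀ = 1/2 ⇒ exp(−c·z) = 1/2 ⇒ z = ln(2) / c
z = 0.6931 / 0.631 = 1.098 km

1.10 km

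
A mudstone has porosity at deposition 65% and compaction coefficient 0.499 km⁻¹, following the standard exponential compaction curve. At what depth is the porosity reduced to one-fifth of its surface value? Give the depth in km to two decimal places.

3.23 km

phi/phi₀ = 1/5 ⇒ exp(−c·d) = 1/5 ⇒ d = ln(5) / c
d = 1.6094 / 0.499 = 3.225 km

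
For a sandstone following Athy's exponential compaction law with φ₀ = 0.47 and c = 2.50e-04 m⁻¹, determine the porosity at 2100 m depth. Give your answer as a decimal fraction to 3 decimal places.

Working in km (1 km = 1000 m; c in km⁻¹ = c in m⁻¹ × 1000):
φ = φ₀·exp(−c·Z) = 0.47 × exp(−0.25 × 2.1) = 0.47 × exp(−0.525)
  = 0.47 × 0.5916 = 0.2780

0.278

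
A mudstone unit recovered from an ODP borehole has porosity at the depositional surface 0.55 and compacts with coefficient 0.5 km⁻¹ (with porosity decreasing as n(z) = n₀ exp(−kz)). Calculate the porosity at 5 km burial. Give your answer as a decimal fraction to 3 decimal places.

n = n₀·exp(−k·z) = 0.55 × exp(−0.5 × 5) = 0.55 × exp(−2.5)
  = 0.55 × 0.0821 = 0.0451

0.045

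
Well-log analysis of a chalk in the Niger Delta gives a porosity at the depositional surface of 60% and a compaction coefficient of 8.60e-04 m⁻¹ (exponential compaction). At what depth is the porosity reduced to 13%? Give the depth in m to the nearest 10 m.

1780 m

Working in km (1 km = 1000 m; β in km⁻¹ = β in m⁻¹ × 1000):
Invert Athy's law: Z = ln(n₀/n) / β
Z = ln(0.6/0.13) / 0.86 = ln(4.615) / 0.86 = 1.5294 / 0.86 = 1.778 km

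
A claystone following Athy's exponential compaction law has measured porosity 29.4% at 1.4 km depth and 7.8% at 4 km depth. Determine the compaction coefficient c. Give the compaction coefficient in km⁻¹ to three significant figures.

Athy: phi(Z) = phi₀ e^(−cZ) ⇒ phi₁/phi₂ = e^{c(Z₂−Z₁)} ⇒ c = ln(phi₁/phi₂)/(Z₂−Z₁)
c = ln(0.294/0.078) / (4 − 1.4) = ln(3.769) / 2.6 = 1.3269 / 2.6 = 0.5103 km⁻¹

0.510 km⁻¹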